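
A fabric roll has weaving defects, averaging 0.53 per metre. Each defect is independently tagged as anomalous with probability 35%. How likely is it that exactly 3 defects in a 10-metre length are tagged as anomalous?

Thinning: the defects that are tagged as anomalous themselves form a Poisson process with rate 0.35 × 0.53 = 0.1855 per metre.
Over the interval, μ = 0.1855 × 10 = 1.855 (a 10-metre length = 10 metres).
P(N = 3) = e^(−1.855) · 1.855^3/3! ≈ 0.1664.

0.1664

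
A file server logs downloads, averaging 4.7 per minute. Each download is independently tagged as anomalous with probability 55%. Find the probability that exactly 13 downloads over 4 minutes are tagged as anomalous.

Thinning: the downloads that are tagged as anomalous themselves form a Poisson process with rate 0.55 × 4.7 = 2.585 per minute.
Over the interval, μ = 2.585 × 4 = 10.34 (4 minutes).
P(N = 13) = e^(−10.34) · 10.34^13/13! ≈ 0.0801.

0.0801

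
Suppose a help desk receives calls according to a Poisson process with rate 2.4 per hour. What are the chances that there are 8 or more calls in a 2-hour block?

0.1133

Over the interval, μ = 2.4 × 2 = 4.8 (a 2-hour block = 2 hours).
P(N ≥ 8) = 1 − P(N ≤ 7) = 1 − Σ_{j=0}^{7} e^(−μ) μ^j/j! ≈ 0.1133.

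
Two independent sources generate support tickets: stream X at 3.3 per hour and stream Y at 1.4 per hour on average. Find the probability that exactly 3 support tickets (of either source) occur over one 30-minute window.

0.2063

Independent Poisson processes superpose: combined rate λ = 3.3 + 1.4 = 4.7 per hour.
Over the interval, μ = 4.7 × 0.5 = 2.35 (a 30-minute window = 0.5 hours).
P(N = 3) = e^(−2.35) · 2.35^3/3! ≈ 0.2063.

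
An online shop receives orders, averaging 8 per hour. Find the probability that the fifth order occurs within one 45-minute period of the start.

0.7149

Over the interval, μ = 8 × 0.75 = 6 (a 45-minute period = 0.75 hours).
The fifth arrival falls in the interval iff at least 5 events occur there: P(S_5 ≤ t) = P(N ≥ 5) = 1 − P(N ≤ 4) ≈ 0.7149.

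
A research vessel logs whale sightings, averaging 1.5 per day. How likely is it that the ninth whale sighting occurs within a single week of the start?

Over the interval, μ = 1.5 × 7 = 10.5 (a week = 7 days).
The ninth arrival falls in the interval iff at least 9 events occur there: P(S_9 ≤ t) = P(N ≥ 9) = 1 − P(N ≤ 8) ≈ 0.7206.

0.7206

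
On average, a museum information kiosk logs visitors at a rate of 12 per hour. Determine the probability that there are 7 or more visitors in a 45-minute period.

Over the interval, μ = 12 × 0.75 = 9 (a 45-minute period = 0.75 hours).
P(N ≥ 7) = 1 − P(N ≤ 6) = 1 − Σ_{j=0}^{6} e^(−μ) μ^j/j! ≈ 0.7932.

0.7932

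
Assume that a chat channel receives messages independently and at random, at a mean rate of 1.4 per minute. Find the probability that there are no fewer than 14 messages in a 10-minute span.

0.5356

Over the interval, μ = 1.4 × 10 = 14 (a 10-minute span = 10 minutes).
P(N ≥ 14) = 1 − P(N ≤ 13) = 1 − Σ_{j=0}^{13} e^(−μ) μ^j/j! ≈ 0.5356.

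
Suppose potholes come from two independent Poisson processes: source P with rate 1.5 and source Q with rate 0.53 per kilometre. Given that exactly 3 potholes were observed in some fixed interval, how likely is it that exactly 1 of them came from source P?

0.1511

Given the total, each event is independently from source P with probability p = λ_P/(λ_P+λ_Q) = 1.5/2.03 ≈ 0.7389.
So K ~ Binomial(3, 1.5/2.03): P(K = 1) = C(3,1) · (1.5/2.03)^1 · (0.53/2.03)^2 ≈ 0.1511.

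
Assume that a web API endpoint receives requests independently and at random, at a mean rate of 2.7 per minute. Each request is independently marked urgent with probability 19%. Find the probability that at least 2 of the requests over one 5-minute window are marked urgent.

0.7258

Thinning: the requests that are marked urgent themselves form a Poisson process with rate 0.19 × 2.7 = 0.513 per minute.
Over the interval, μ = 0.513 × 5 = 2.565 (a 5-minute window = 5 minutes).
P(N ≥ 2) = 1 − P(N ≤ 1) ≈ 0.7258.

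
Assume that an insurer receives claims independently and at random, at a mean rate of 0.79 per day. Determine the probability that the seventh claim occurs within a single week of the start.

Over the interval, μ = 0.79 × 7 = 5.53 (a week = 7 days).
The seventh arrival falls in the interval iff at least 7 events occur there: P(S_7 ≤ t) = P(N ≥ 7) = 1 − P(N ≤ 6) ≈ 0.3187.

0.3187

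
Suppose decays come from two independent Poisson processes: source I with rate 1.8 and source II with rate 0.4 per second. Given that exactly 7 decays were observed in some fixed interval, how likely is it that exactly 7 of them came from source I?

Given the total, each event is independently from source I with probability p = λ_I/(λ_I+λ_II) = 1.8/2.2 ≈ 0.8182.
So K ~ Binomial(7, 1.8/2.2): P(K = 7) = C(7,7) · (1.8/2.2)^7 · (0.4/2.2)^0 ≈ 0.2454.

0.2454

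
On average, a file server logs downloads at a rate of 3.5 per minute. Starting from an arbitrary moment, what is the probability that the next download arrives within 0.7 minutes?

Inter-arrival times are exponential with rate λ = 3.5 per minute.
P(T ≤ 0.7) = 1 − e^(−λt) = 1 − e^(−3.5 × 0.7) = 1 − e^(−2.45) ≈ 0.9137.

0.9137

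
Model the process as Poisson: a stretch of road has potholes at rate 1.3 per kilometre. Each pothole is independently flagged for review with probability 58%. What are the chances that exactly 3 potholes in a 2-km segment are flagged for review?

Thinning: the potholes that are flagged for review themselves form a Poisson process with rate 0.58 × 1.3 = 0.754 per kilometre.
Over the interval, μ = 0.754 × 2 = 1.508 (a 2-km segment = 2 kilometres).
P(N = 3) = e^(−1.508) · 1.508^3/3! ≈ 0.1265.

0.1265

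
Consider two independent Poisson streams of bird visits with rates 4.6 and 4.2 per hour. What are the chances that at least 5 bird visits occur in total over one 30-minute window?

0.4488

Independent Poisson processes superpose: combined rate λ = 4.6 + 4.2 = 8.8 per hour.
Over the interval, μ = 8.8 × 0.5 = 4.4 (a 30-minute window = 0.5 hours).
P(N ≥ 5) = 1 − P(N ≤ 4) ≈ 0.4488.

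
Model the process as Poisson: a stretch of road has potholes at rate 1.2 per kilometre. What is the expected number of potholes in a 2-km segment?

E[N] = λt = 1.2 × 2 = 2.4 (a 2-km segment = 2 kilometres).

2.4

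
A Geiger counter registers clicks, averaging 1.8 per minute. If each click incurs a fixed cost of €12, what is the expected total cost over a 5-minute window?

E[N] = 1.8 × 5 = 9 (a 5-minute window = 5 minutes); E[cost] = 9 × €12 = €108.

€108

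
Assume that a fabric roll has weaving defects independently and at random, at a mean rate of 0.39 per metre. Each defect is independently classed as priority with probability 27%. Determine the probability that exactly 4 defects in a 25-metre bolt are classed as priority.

0.1439

Thinning: the defects that are classed as priority themselves form a Poisson process with rate 0.27 × 0.39 = 0.1053 per metre.
Over the interval, μ = 0.1053 × 25 = 2.6325 (a 25-metre bolt = 25 metres).
P(N = 4) = e^(−2.6325) · 2.6325^4/4! ≈ 0.1439.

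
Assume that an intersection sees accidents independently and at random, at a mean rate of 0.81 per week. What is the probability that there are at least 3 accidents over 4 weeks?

Over the interval, μ = 0.81 × 4 = 3.24 (4 weeks).
P(N ≥ 3) = 1 − P(N ≤ 2) = 1 − Σ_{j=0}^{2} e^(−μ) μ^j/j! ≈ 0.6284.

0.6284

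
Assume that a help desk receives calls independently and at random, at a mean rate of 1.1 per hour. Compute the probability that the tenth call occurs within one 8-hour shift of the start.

0.3863

Over the interval, μ = 1.1 × 8 = 8.8 (an 8-hour shift = 8 hours).
The tenth arrival falls in the interval iff at least 10 events occur there: P(S_10 ≤ t) = P(N ≥ 10) = 1 − P(N ≤ 9) ≈ 0.3863.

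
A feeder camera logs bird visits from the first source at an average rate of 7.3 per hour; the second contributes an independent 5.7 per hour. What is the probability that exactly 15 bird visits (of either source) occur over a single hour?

0.0885

Independent Poisson processes superpose: combined rate λ = 7.3 + 5.7 = 13 per hour.
So μ = 13.
P(N = 15) = e^(−13) · 13^15/15! ≈ 0.0885.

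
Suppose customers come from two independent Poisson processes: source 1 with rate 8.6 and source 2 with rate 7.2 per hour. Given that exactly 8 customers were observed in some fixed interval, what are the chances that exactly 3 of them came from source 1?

Given the total, each event is independently from source 1 with probability p = λ_1/(λ_1+λ_2) = 8.6/15.8 ≈ 0.5443.
So K ~ Binomial(8, 8.6/15.8): P(K = 3) = C(8,3) · (8.6/15.8)^3 · (7.2/15.8)^5 ≈ 0.1775.

0.1775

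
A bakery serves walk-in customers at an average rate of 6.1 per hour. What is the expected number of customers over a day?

146.4

E[N] = λt = 6.1 × 24 = 146.4 (a day = 24 hours).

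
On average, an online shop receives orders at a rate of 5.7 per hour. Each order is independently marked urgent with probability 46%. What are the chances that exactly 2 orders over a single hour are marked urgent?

Thinning: the orders that are marked urgent themselves form a Poisson process with rate 0.46 × 5.7 = 2.622 per hour.
So μ = 2.622.
P(N = 2) = e^(−2.622) · 2.622^2/2! ≈ 0.2498.

0.2498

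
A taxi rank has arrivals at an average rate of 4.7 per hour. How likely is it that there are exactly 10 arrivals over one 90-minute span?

0.0725

Over the interval, μ = 4.7 × 1.5 = 7.05 (a 90-minute span = 1.5 hours).
P(N = 10) = e^(−μ) μ^10/10! = e^(−7.05) · 7.05^10/3628800 ≈ 0.0725.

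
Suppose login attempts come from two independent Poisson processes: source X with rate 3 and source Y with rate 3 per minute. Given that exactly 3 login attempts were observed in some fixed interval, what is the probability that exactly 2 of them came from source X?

Given the total, each event is independently from source X with probability p = λ_X/(λ_X+λ_Y) = 3/6 = 0.5000.
So K ~ Binomial(3, 3/6): P(K = 2) = C(3,2) · (3/6)^2 · (3/6)^1 ≈ 0.3750.

0.3750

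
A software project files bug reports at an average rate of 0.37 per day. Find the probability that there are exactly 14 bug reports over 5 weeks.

0.1017

Over the interval, μ = 0.37 × 35 = 12.95 (5 weeks = 35 days).
P(N = 14) = e^(−μ) μ^14/14! = e^(−12.95) · 12.95^14/87178291200 ≈ 0.1017.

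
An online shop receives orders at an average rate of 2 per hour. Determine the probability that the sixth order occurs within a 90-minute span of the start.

0.0839

Over the interval, μ = 2 × 1.5 = 3 (a 90-minute span = 1.5 hours).
The sixth arrival falls in the interval iff at least 6 events occur there: P(S_6 ≤ t) = P(N ≥ 6) = 1 − P(N ≤ 5) ≈ 0.0839.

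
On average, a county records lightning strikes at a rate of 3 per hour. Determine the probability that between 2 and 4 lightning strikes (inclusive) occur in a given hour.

0.6161

With mean μ = 3 per hour,
P(2 ≤ N ≤ 4) = Σ_{j=2}^{4} e^(−3) · 3^j/j! ≈ 0.6161.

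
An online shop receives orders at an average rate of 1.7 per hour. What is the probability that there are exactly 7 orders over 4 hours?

0.1486

Over the interval, μ = 1.7 × 4 = 6.8 (4 hours).
P(N = 7) = e^(−μ) μ^7/7! = e^(−6.8) · 6.8^7/5040 ≈ 0.1486.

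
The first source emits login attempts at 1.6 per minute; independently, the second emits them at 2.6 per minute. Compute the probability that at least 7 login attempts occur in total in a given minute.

0.1325

Independent Poisson processes superpose: combined rate λ = 1.6 + 2.6 = 4.2 per minute.
So μ = 4.2.
P(N ≥ 7) = 1 − P(N ≤ 6) ≈ 0.1325.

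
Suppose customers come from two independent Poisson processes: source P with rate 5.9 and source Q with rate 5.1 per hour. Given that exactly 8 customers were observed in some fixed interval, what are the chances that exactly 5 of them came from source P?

Given the total, each event is independently from source P with probability p = λ_P/(λ_P+λ_Q) = 5.9/11 ≈ 0.5364.
So K ~ Binomial(8, 5.9/11): P(K = 5) = C(8,5) · (5.9/11)^5 · (5.1/11)^3 ≈ 0.2478.

0.2478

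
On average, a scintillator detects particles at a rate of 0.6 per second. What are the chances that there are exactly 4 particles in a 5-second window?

Over the interval, μ = 0.6 × 5 = 3 (a 5-second window = 5 seconds).
P(N = 4) = e^(−μ) μ^4/4! = e^(−3) · 3^4/24 ≈ 0.1680.

0.1680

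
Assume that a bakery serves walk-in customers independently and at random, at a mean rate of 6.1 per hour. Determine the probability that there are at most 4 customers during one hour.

0.2719

With mean μ = 6.1 per hour,
P(N ≤ 4) = Σ_{j=0}^{4} e^(−μ) μ^j/j! ≈ 0.2719.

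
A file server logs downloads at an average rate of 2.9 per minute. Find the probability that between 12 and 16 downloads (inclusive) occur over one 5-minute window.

Over the interval, μ = 2.9 × 5 = 14.5 (a 5-minute window = 5 minutes).
P(12 ≤ N ≤ 16) = Σ_{j=12}^{16} e^(−14.5) · 14.5^j/j! ≈ 0.4911.

0.4911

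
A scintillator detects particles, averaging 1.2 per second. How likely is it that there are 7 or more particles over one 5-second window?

Over the interval, μ = 1.2 × 5 = 6 (a 5-second window = 5 seconds).
P(N ≥ 7) = 1 − P(N ≤ 6) = 1 − Σ_{j=0}^{6} e^(−μ) μ^j/j! ≈ 0.3937.

0.3937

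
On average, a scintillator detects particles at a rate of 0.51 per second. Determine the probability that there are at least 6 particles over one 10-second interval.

0.4016

Over the interval, μ = 0.51 × 10 = 5.1 (a 10-second interval = 10 seconds).
P(N ≥ 6) = 1 − P(N ≤ 5) = 1 − Σ_{j=0}^{5} e^(−μ) μ^j/j! ≈ 0.4016.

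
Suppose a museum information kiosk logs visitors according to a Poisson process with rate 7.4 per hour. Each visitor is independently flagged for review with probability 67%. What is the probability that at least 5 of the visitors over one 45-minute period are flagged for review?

Thinning: the visitors that are flagged for review themselves form a Poisson process with rate 0.67 × 7.4 = 4.958 per hour.
Over the interval, μ = 4.958 × 0.75 = 3.7185 (a 45-minute period = 0.75 hours).
P(N ≥ 5) = 1 − P(N ≤ 4) ≈ 0.3164.

0.3164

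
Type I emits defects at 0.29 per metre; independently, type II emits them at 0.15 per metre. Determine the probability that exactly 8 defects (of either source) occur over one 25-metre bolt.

0.0888

Independent Poisson processes superpose: combined rate λ = 0.29 + 0.15 = 0.44 per metre.
Over the interval, μ = 0.44 × 25 = 11 (a 25-metre bolt = 25 metres).
P(N = 8) = e^(−11) · 11^8/8! ≈ 0.0888.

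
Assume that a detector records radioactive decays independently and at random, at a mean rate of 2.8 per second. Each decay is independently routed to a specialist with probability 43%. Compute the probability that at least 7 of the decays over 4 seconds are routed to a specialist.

0.2114

Thinning: the decays that are routed to a specialist themselves form a Poisson process with rate 0.43 × 2.8 = 1.204 per second.
Over the interval, μ = 1.204 × 4 = 4.816 (4 seconds).
P(N ≥ 7) = 1 − P(N ≤ 6) ≈ 0.2114.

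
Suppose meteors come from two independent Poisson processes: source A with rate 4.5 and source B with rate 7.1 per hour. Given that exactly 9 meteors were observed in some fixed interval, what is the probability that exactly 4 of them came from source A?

Given the total, each event is independently from source A with probability p = λ_A/(λ_A+λ_B) = 4.5/11.6 ≈ 0.3879.
So K ~ Binomial(9, 4.5/11.6): P(K = 4) = C(9,4) · (4.5/11.6)^4 · (7.1/11.6)^5 ≈ 0.2451.

0.2451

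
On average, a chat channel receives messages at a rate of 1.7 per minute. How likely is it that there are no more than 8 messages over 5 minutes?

Over the interval, μ = 1.7 × 5 = 8.5 (5 minutes).
P(N ≤ 8) = Σ_{j=0}^{8} e^(−μ) μ^j/j! ≈ 0.5231.

0.5231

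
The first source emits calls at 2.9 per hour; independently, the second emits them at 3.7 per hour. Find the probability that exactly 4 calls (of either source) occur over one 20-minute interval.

0.1082

Independent Poisson processes superpose: combined rate λ = 2.9 + 3.7 = 6.6 per hour.
Over the interval, μ = 6.6 × 1/3 = 2.2 (a 20-minute interval = 1/3 hours).
P(N = 4) = e^(−2.2) · 2.2^4/4! ≈ 0.1082.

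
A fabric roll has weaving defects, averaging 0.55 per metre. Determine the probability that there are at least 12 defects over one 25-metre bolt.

Over the interval, μ = 0.55 × 25 = 13.75 (a 25-metre bolt = 25 metres).
P(N ≥ 12) = 1 − P(N ≤ 11) = 1 − Σ_{j=0}^{11} e^(−μ) μ^j/j! ≈ 0.7183.

0.7183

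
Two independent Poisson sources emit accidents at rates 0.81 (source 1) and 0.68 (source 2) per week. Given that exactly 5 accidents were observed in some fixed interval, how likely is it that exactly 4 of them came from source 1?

0.1993

Given the total, each event is independently from source 1 with probability p = λ_1/(λ_1+λ_2) = 0.81/1.49 ≈ 0.5436.
So K ~ Binomial(5, 0.81/1.49): P(K = 4) = C(5,4) · (0.81/1.49)^4 · (0.68/1.49)^1 ≈ 0.1993.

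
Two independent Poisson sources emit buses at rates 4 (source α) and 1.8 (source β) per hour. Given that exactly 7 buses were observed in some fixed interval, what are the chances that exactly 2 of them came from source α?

0.0288

Given the total, each event is independently from source α with probability p = λ_α/(λ_α+λ_β) = 4/5.8 ≈ 0.6897.
So K ~ Binomial(7, 4/5.8): P(K = 2) = C(7,2) · (4/5.8)^2 · (1.8/5.8)^5 ≈ 0.0288.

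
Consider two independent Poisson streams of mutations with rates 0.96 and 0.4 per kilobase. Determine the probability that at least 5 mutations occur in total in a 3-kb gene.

Independent Poisson processes superpose: combined rate λ = 0.96 + 0.4 = 1.36 per kilobase.
Over the interval, μ = 1.36 × 3 = 4.08 (a 3-kb gene = 3 kilobases).
P(N ≥ 5) = 1 − P(N ≤ 4) ≈ 0.3868.

0.3868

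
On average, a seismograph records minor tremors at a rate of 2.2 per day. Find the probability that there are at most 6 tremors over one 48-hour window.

Over the interval, μ = 2.2 × 2 = 4.4 (a 48-hour window = 2 days).
P(N ≤ 6) = Σ_{j=0}^{6} e^(−μ) μ^j/j! ≈ 0.8436.

0.8436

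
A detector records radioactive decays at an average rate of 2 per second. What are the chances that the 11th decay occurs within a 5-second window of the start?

0.4170

Over the interval, μ = 2 × 5 = 10 (a 5-second window = 5 seconds).
The 11th arrival falls in the interval iff at least 11 events occur there: P(S_11 ≤ t) = P(N ≥ 11) = 1 − P(N ≤ 10) ≈ 0.4170.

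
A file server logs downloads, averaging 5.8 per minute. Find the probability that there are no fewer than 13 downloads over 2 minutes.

0.3784

Over the interval, μ = 5.8 × 2 = 11.6 (2 minutes).
P(N ≥ 13) = 1 − P(N ≤ 12) = 1 − Σ_{j=0}^{12} e^(−μ) μ^j/j! ≈ 0.3784.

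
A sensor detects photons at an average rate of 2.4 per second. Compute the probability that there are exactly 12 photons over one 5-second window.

Over the interval, μ = 2.4 × 5 = 12 (a 5-second window = 5 seconds).
P(N = 12) = e^(−μ) μ^12/12! = e^(−12) · 12^12/479001600 ≈ 0.1144.

0.1144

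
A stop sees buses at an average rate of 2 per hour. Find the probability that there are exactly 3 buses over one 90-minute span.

0.2240

Over the interval, μ = 2 × 1.5 = 3 (a 90-minute span = 1.5 hours).
P(N = 3) = e^(−μ) μ^3/3! = e^(−3) · 3^3/6 ≈ 0.2240.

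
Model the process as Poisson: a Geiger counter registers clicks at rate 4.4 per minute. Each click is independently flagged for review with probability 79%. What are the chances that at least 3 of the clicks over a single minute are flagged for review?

0.6747

Thinning: the clicks that are flagged for review themselves form a Poisson process with rate 0.79 × 4.4 = 3.476 per minute.
So μ = 3.476.
P(N ≥ 3) = 1 − P(N ≤ 2) ≈ 0.6747.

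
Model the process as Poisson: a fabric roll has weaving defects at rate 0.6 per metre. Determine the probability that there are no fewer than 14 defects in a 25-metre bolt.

0.6368

Over the interval, μ = 0.6 × 25 = 15 (a 25-metre bolt = 25 metres).
P(N ≥ 14) = 1 − P(N ≤ 13) = 1 − Σ_{j=0}^{13} e^(−μ) μ^j/j! ≈ 0.6368.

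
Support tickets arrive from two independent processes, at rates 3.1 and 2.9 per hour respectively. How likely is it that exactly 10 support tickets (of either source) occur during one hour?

0.0413

Independent Poisson processes superpose: combined rate λ = 3.1 + 2.9 = 6 per hour.
So μ = 6.
P(N = 10) = e^(−6) · 6^10/10! ≈ 0.0413.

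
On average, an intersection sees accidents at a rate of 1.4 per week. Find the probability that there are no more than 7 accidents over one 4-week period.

0.7970

Over the interval, μ = 1.4 × 4 = 5.6 (a 4-week period = 4 weeks).
P(N ≤ 7) = Σ_{j=0}^{7} e^(−μ) μ^j/j! ≈ 0.7970.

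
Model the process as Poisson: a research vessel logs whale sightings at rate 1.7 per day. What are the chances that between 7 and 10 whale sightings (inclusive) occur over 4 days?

0.4351

Over the interval, μ = 1.7 × 4 = 6.8 (4 days).
P(7 ≤ N ≤ 10) = Σ_{j=7}^{10} e^(−6.8) · 6.8^j/j! ≈ 0.4351.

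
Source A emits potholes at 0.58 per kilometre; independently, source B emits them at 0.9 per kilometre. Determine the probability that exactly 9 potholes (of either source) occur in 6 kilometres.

0.1316

Independent Poisson processes superpose: combined rate λ = 0.58 + 0.9 = 1.48 per kilometre.
Over the interval, μ = 1.48 × 6 = 8.88 (6 kilometres).
P(N = 9) = e^(−8.88) · 8.88^9/9! ≈ 0.1316.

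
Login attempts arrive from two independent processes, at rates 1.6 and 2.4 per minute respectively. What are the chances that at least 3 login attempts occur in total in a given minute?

0.7619

Independent Poisson processes superpose: combined rate λ = 1.6 + 2.4 = 4 per minute.
So μ = 4.
P(N ≥ 3) = 1 − P(N ≤ 2) ≈ 0.7619.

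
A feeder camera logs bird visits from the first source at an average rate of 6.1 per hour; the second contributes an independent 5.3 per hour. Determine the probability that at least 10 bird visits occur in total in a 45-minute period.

0.3535

Independent Poisson processes superpose: combined rate λ = 6.1 + 5.3 = 11.4 per hour.
Over the interval, μ = 11.4 × 0.75 = 8.55 (a 45-minute period = 0.75 hours).
P(N ≥ 10) = 1 − P(N ≤ 9) ≈ 0.3535.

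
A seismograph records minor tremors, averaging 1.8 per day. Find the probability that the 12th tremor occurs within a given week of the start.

Over the interval, μ = 1.8 × 7 = 12.6 (a week = 7 days).
The 12th arrival falls in the interval iff at least 12 events occur there: P(S_12 ≤ t) = P(N ≥ 12) = 1 − P(N ≤ 11) ≈ 0.6050.

0.6050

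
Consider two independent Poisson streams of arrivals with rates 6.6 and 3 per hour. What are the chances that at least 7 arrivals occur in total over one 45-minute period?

0.5796

Independent Poisson processes superpose: combined rate λ = 6.6 + 3 = 9.6 per hour.
Over the interval, μ = 9.6 × 0.75 = 7.2 (a 45-minute period = 0.75 hours).
P(N ≥ 7) = 1 − P(N ≤ 6) ≈ 0.5796.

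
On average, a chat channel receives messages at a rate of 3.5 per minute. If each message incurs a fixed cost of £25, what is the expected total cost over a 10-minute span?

£875

E[N] = 3.5 × 10 = 35 (a 10-minute span = 10 minutes); E[cost] = 35 × £25 = £875.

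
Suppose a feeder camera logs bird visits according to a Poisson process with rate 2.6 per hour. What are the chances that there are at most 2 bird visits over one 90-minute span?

Over the interval, μ = 2.6 × 1.5 = 3.9 (a 90-minute span = 1.5 hours).
P(N ≤ 2) = Σ_{j=0}^{2} e^(−μ) μ^j/j! ≈ 0.2531.

0.2531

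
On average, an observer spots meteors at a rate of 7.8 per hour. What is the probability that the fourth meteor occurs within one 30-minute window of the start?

Over the interval, μ = 7.8 × 0.5 = 3.9 (a 30-minute window = 0.5 hours).
The fourth arrival falls in the interval iff at least 4 events occur there: P(S_4 ≤ t) = P(N ≥ 4) = 1 − P(N ≤ 3) ≈ 0.5468.

0.5468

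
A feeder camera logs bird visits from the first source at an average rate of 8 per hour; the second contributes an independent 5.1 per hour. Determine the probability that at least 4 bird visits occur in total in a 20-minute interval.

0.6347

Independent Poisson processes superpose: combined rate λ = 8 + 5.1 = 13.1 per hour.
Over the interval, μ = 13.1 × 1/3 ≈ 4.36667 (a 20-minute interval = 1/3 hours).
P(N ≥ 4) = 1 − P(N ≤ 3) ≈ 0.6347.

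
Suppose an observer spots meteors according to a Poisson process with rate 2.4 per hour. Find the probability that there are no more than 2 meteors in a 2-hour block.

0.1425

Over the interval, μ = 2.4 × 2 = 4.8 (a 2-hour block = 2 hours).
P(N ≤ 2) = Σ_{j=0}^{2} e^(−μ) μ^j/j! ≈ 0.1425.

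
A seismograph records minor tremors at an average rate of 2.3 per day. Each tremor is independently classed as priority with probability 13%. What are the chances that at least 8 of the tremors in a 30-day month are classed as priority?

0.6726

Thinning: the tremors that are classed as priority themselves form a Poisson process with rate 0.13 × 2.3 = 0.299 per day.
Over the interval, μ = 0.299 × 30 = 8.97 (a 30-day month = 30 days).
P(N ≥ 8) = 1 − P(N ≤ 7) ≈ 0.6726.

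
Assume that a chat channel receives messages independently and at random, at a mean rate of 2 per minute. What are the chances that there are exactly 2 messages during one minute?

0.2707

With mean μ = 2 per minute,
P(N = 2) = e^(−μ) μ^2/2! = e^(−2) · 2^2/2 ≈ 0.2707.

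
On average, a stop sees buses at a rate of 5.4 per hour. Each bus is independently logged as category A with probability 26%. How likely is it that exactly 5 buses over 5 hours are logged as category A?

0.1270

Thinning: the buses that are logged as category A themselves form a Poisson process with rate 0.26 × 5.4 = 1.404 per hour.
Over the interval, μ = 1.404 × 5 = 7.02 (5 hours).
P(N = 5) = e^(−7.02) · 7.02^5/5! ≈ 0.1270.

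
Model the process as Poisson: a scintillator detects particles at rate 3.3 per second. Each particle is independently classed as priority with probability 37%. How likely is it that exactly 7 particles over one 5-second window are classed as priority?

Thinning: the particles that are classed as priority themselves form a Poisson process with rate 0.37 × 3.3 = 1.221 per second.
Over the interval, μ = 1.221 × 5 = 6.105 (a 5-second window = 5 seconds).
P(N = 7) = e^(−6.105) · 6.105^7/7! ≈ 0.1400.

0.1400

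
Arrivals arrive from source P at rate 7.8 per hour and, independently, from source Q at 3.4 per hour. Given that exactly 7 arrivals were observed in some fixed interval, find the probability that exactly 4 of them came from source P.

0.2303

Given the total, each event is independently from source P with probability p = λ_P/(λ_P+λ_Q) = 7.8/11.2 ≈ 0.6964.
So K ~ Binomial(7, 7.8/11.2): P(K = 4) = C(7,4) · (7.8/11.2)^4 · (3.4/11.2)^3 ≈ 0.2303.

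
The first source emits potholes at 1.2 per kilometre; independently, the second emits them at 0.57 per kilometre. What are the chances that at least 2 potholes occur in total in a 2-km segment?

Independent Poisson processes superpose: combined rate λ = 1.2 + 0.57 = 1.77 per kilometre.
Over the interval, μ = 1.77 × 2 = 3.54 (a 2-km segment = 2 kilometres).
P(N ≥ 2) = 1 − P(N ≤ 1) ≈ 0.8683.

0.8683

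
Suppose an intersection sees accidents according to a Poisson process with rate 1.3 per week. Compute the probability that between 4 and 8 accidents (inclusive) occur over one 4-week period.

Over the interval, μ = 1.3 × 4 = 5.2 (a 4-week period = 4 weeks).
P(4 ≤ N ≤ 8) = Σ_{j=4}^{8} e^(−5.2) · 5.2^j/j! ≈ 0.6800.

0.6800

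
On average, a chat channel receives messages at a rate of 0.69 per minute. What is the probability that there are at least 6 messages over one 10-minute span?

Over the interval, μ = 0.69 × 10 = 6.9 (a 10-minute span = 10 minutes).
P(N ≥ 6) = 1 − P(N ≤ 5) = 1 − Σ_{j=0}^{5} e^(−μ) μ^j/j! ≈ 0.6863.

0.6863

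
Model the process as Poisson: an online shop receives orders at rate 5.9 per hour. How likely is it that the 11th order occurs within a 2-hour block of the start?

Over the interval, μ = 5.9 × 2 = 11.8 (a 2-hour block = 2 hours).
The 11th arrival falls in the interval iff at least 11 events occur there: P(S_11 ≤ t) = P(N ≥ 11) = 1 − P(N ≤ 10) ≈ 0.6315.

0.6315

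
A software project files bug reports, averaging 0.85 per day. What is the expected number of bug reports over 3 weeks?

E[N] = λt = 0.85 × 21 = 17.85 (3 weeks = 21 days).

17.85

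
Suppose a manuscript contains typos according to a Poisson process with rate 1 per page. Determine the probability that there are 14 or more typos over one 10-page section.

Over the interval, μ = 1 × 10 = 10 (a 10-page section = 10 pages).
P(N ≥ 14) = 1 − P(N ≤ 13) = 1 − Σ_{j=0}^{13} e^(−μ) μ^j/j! ≈ 0.1355.

0.1355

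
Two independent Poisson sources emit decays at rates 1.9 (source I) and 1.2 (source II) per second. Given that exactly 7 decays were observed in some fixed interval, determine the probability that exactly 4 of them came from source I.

0.2865

Given the total, each event is independently from source I with probability p = λ_I/(λ_I+λ_II) = 1.9/3.1 ≈ 0.6129.
So K ~ Binomial(7, 1.9/3.1): P(K = 4) = C(7,4) · (1.9/3.1)^4 · (1.2/3.1)^3 ≈ 0.2865.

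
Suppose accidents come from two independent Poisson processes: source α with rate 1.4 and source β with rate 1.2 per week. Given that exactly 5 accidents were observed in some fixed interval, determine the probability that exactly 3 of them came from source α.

0.3326

Given the total, each event is independently from source α with probability p = λ_α/(λ_α+λ_β) = 1.4/2.6 ≈ 0.5385.
So K ~ Binomial(5, 1.4/2.6): P(K = 3) = C(5,3) · (1.4/2.6)^3 · (1.2/2.6)^2 ≈ 0.3326.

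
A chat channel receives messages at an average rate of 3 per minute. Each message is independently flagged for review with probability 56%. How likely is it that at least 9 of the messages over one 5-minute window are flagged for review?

Thinning: the messages that are flagged for review themselves form a Poisson process with rate 0.56 × 3 = 1.68 per minute.
Over the interval, μ = 1.68 × 5 = 8.4 (a 5-minute window = 5 minutes).
P(N ≥ 9) = 1 − P(N ≤ 8) ≈ 0.4631.

0.4631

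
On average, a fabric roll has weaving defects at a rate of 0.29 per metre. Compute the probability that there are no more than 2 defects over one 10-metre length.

Over the interval, μ = 0.29 × 10 = 2.9 (a 10-metre length = 10 metres).
P(N ≤ 2) = Σ_{j=0}^{2} e^(−μ) μ^j/j! ≈ 0.4460.

0.4460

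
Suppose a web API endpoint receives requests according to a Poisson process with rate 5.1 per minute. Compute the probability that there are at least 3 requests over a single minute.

With mean μ = 5.1 per minute,
P(N ≥ 3) = 1 − P(N ≤ 2) = 1 − Σ_{j=0}^{2} e^(−μ) μ^j/j! ≈ 0.8835.

0.8835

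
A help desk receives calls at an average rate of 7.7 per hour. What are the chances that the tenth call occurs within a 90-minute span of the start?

Over the interval, μ = 7.7 × 1.5 = 11.55 (a 90-minute span = 1.5 hours).
The tenth arrival falls in the interval iff at least 10 events occur there: P(S_10 ≤ t) = P(N ≥ 10) = 1 − P(N ≤ 9) ≈ 0.7161.

0.7161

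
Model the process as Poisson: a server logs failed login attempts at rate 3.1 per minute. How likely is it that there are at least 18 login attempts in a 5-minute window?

Over the interval, μ = 3.1 × 5 = 15.5 (a 5-minute window = 5 minutes).
P(N ≥ 18) = 1 − P(N ≤ 17) = 1 − Σ_{j=0}^{17} e^(−μ) μ^j/j! ≈ 0.2948.

0.2948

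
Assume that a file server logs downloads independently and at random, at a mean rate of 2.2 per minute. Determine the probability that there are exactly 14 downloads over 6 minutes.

0.1035

Over the interval, μ = 2.2 × 6 = 13.2 (6 minutes).
P(N = 14) = e^(−μ) μ^14/14! = e^(−13.2) · 13.2^14/87178291200 ≈ 0.1035.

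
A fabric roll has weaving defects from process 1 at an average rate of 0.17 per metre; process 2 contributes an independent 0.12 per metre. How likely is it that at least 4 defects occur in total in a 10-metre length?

0.3304

Independent Poisson processes superpose: combined rate λ = 0.17 + 0.12 = 0.29 per metre.
Over the interval, μ = 0.29 × 10 = 2.9 (a 10-metre length = 10 metres).
P(N ≥ 4) = 1 − P(N ≤ 3) ≈ 0.3304.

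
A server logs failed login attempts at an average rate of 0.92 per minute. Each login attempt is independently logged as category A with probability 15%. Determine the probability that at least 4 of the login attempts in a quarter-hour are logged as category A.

Thinning: the login attempts that are logged as category A themselves form a Poisson process with rate 0.15 × 0.92 = 0.138 per minute.
Over the interval, μ = 0.138 × 15 = 2.07 (a quarter-hour = 15 minutes).
P(N ≥ 4) = 1 − P(N ≤ 3) ≈ 0.1557.

0.1557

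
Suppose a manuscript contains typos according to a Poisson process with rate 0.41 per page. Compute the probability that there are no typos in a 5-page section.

0.1287

Over the interval, μ = 0.41 × 5 = 2.05 (a 5-page section = 5 pages).
P(N = 0) = e^(−μ) μ^0/0! = e^(−2.05) · 2.05^0/1 ≈ 0.1287.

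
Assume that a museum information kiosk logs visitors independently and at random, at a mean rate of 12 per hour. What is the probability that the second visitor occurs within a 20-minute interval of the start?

Over the interval, μ = 12 × 1/3 = 4 (a 20-minute interval = 1/3 hours).
The second arrival falls in the interval iff at least 2 events occur there: P(S_2 ≤ t) = P(N ≥ 2) = 1 − P(N ≤ 1) ≈ 0.9084.

0.9084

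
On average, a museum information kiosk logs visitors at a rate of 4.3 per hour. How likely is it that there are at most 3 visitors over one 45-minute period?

Over the interval, μ = 4.3 × 0.75 = 3.225 (a 45-minute period = 0.75 hours).
P(N ≤ 3) = Σ_{j=0}^{3} e^(−μ) μ^j/j! ≈ 0.5970.

0.5970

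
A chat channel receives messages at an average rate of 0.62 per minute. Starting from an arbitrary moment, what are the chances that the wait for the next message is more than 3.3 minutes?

0.1293

The wait for the next event is exponential with rate λ = 0.62 per minute.
P(T > 3.3) = e^(−λt) = e^(−0.62 × 3.3) = e^(−2.046) ≈ 0.1293.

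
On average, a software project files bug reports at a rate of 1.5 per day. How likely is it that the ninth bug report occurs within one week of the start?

Over the interval, μ = 1.5 × 7 = 10.5 (a week = 7 days).
The ninth arrival falls in the interval iff at least 9 events occur there: P(S_9 ≤ t) = P(N ≥ 9) = 1 − P(N ≤ 8) ≈ 0.7206.

0.7206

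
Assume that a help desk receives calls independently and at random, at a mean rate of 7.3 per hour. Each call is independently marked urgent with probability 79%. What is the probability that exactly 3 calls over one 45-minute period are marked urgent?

Thinning: the calls that are marked urgent themselves form a Poisson process with rate 0.79 × 7.3 = 5.767 per hour.
Over the interval, μ = 5.767 × 0.75 = 4.32525 (a 45-minute period = 0.75 hours).
P(N = 3) = e^(−4.32525) · 4.32525^3/3! ≈ 0.1784.

0.1784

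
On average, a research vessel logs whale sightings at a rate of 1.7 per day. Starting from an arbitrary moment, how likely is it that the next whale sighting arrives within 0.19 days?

Inter-arrival times are exponential with rate λ = 1.7 per day.
P(T ≤ 0.19) = 1 − e^(−λt) = 1 − e^(−1.7 × 0.19) = 1 − e^(−0.323) ≈ 0.2760.

0.2760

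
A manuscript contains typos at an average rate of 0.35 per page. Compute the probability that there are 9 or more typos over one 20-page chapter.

0.2709

Over the interval, μ = 0.35 × 20 = 7 (a 20-page chapter = 20 pages).
P(N ≥ 9) = 1 − P(N ≤ 8) = 1 − Σ_{j=0}^{8} e^(−μ) μ^j/j! ≈ 0.2709.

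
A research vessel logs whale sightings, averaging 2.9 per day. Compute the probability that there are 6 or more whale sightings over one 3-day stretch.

Over the interval, μ = 2.9 × 3 = 8.7 (a 3-day stretch = 3 days).
P(N ≥ 6) = 1 − P(N ≤ 5) = 1 − Σ_{j=0}^{5} e^(−μ) μ^j/j! ≈ 0.8648.

0.8648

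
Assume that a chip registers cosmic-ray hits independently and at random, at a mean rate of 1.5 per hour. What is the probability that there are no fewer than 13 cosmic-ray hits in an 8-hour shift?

0.4240

Over the interval, μ = 1.5 × 8 = 12 (an 8-hour shift = 8 hours).
P(N ≥ 13) = 1 − P(N ≤ 12) = 1 − Σ_{j=0}^{12} e^(−μ) μ^j/j! ≈ 0.4240.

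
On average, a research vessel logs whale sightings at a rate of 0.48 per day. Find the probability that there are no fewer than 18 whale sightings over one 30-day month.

Over the interval, μ = 0.48 × 30 = 14.4 (a 30-day month = 30 days).
P(N ≥ 18) = 1 − P(N ≤ 17) = 1 − Σ_{j=0}^{17} e^(−μ) μ^j/j! ≈ 0.2025.

0.2025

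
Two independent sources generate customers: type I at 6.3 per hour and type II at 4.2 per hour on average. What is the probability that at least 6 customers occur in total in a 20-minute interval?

0.1424

Independent Poisson processes superpose: combined rate λ = 6.3 + 4.2 = 10.5 per hour.
Over the interval, μ = 10.5 × 1/3 = 3.5 (a 20-minute interval = 1/3 hours).
P(N ≥ 6) = 1 − P(N ≤ 5) ≈ 0.1424.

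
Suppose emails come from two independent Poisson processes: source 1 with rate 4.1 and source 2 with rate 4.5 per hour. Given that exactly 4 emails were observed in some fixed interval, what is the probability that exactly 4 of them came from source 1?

Given the total, each event is independently from source 1 with probability p = λ_1/(λ_1+λ_2) = 4.1/8.6 ≈ 0.4767.
So K ~ Binomial(4, 4.1/8.6): P(K = 4) = C(4,4) · (4.1/8.6)^4 · (4.5/8.6)^0 ≈ 0.0517.

0.0517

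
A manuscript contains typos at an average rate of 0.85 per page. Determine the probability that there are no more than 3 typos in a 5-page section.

0.3862

Over the interval, μ = 0.85 × 5 = 4.25 (a 5-page section = 5 pages).
P(N ≤ 3) = Σ_{j=0}^{3} e^(−μ) μ^j/j! ≈ 0.3862.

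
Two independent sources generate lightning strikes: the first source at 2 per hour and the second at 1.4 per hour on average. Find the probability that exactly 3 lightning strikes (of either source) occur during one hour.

0.2186

Independent Poisson processes superpose: combined rate λ = 2 + 1.4 = 3.4 per hour.
So μ = 3.4.
P(N = 3) = e^(−3.4) · 3.4^3/3! ≈ 0.2186.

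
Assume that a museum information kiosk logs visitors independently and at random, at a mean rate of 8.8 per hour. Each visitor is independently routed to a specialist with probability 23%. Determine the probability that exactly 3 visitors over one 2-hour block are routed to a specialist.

0.1930

Thinning: the visitors that are routed to a specialist themselves form a Poisson process with rate 0.23 × 8.8 = 2.024 per hour.
Over the interval, μ = 2.024 × 2 = 4.048 (a 2-hour block = 2 hours).
P(N = 3) = e^(−4.048) · 4.048^3/3! ≈ 0.1930.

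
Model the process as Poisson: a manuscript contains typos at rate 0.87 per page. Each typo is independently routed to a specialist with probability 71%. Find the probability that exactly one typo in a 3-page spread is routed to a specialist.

Thinning: the typos that are routed to a specialist themselves form a Poisson process with rate 0.71 × 0.87 = 0.6177 per page.
Over the interval, μ = 0.6177 × 3 = 1.8531 (a 3-page spread = 3 pages).
P(N = 1) = e^(−1.8531) · 1.8531^1/1! ≈ 0.2905.

0.2905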